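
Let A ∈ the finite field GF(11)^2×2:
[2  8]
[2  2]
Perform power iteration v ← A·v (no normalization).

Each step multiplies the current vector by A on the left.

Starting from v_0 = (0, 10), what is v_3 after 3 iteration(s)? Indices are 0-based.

v_0 = (0, 10).
v_1 = A·v_0 = (3, 9).
v_2 = A·v_1 = (1, 2).
v_3 = A·v_2 = (7, 6).

v_3 = (7, 6)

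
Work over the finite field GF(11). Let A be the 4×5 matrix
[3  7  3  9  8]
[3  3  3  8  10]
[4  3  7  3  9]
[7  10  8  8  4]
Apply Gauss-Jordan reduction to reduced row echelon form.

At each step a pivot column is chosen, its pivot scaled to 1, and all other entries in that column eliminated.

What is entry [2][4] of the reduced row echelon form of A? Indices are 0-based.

step 1: normalize row 0 (÷3) = (1, 6, 1, 3, 10)
  row 1: subtract 3×row0 = (0, 7, 0, 10, 2)
  row 2: subtract 4×row0 = (0, 1, 3, 2, 2)
  row 3: subtract 7×row0 = (0, 1, 1, 9, 0)
step 2: normalize row 1 (÷7) = (0, 1, 0, 3, 5)
  row 0: subtract 6×row1 = (1, 0, 1, 7, 2)
  row 2: subtract 1×row1 = (0, 0, 3, 10, 8)
  row 3: subtract 1×row1 = (0, 0, 1, 6, 6)
step 3: normalize row 2 (÷3) = (0, 0, 1, 7, 10)
  row 0: subtract 1×row2 = (1, 0, 0, 0, 3)
  row 3: subtract 1×row2 = (0, 0, 0, 10, 7)
step 4: normalize row 3 (÷10) = (0, 0, 0, 1, 4)
  row 1: subtract 3×row3 = (0, 1, 0, 0, 4)
  row 2: subtract 7×row3 = (0, 0, 1, 0, 4)

M[2][4] = 4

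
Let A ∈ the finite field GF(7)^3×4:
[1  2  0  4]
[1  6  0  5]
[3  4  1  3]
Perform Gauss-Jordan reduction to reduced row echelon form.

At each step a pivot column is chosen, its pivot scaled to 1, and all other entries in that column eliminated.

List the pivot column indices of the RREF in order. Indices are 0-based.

pivot(0,0)=1: scale R0 → (1, 2, 0, 4)
  clear (1,0): R1 −= (1)R0 → (0, 4, 0, 1)
  clear (2,0): R2 −= (3)R0 → (0, 5, 1, 5)
pivot(1,1)=4: scale R1 → (0, 1, 0, 2)
  clear (0,1): R0 −= (2)R1 → (1, 0, 0, 0)
  clear (2,1): R2 −= (5)R1 → (0, 0, 1, 2)
pivot(2,2)=1: scale R2 → (0, 0, 1, 2)

pivot columns: 0, 1, 2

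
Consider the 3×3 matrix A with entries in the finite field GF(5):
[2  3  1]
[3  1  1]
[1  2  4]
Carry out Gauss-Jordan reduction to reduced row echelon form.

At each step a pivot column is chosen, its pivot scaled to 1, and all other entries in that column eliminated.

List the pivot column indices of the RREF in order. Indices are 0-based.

[1] R0 /= 2  ⇒  (1, 4, 3)
     R1 -= 3·R0  ⇒  (0, 4, 2)
     R2 -= 1·R0  ⇒  (0, 3, 1)
[2] R1 /= 4  ⇒  (0, 1, 3)
     R0 -= 4·R1  ⇒  (1, 0, 1)
     R2 -= 3·R1  ⇒  (0, 0, 2)
[3] R2 /= 2  ⇒  (0, 0, 1)
     R0 -= 1·R2  ⇒  (1, 0, 0)
     R1 -= 3·R2  ⇒  (0, 1, 0)

pivot columns: 0, 1, 2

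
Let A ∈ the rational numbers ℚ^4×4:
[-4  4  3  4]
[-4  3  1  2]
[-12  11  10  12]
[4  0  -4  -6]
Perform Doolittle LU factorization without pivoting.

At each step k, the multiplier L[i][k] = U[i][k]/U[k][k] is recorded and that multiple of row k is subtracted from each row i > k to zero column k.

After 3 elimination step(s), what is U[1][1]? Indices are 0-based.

k=0: U[0][0]=-4
  eliminate (1,0): mult=1, new row 1: (0, -1, -2, -2); set L[1][0]=1
  eliminate (2,0): mult=3, new row 2: (0, -1, 1, 0); set L[2][0]=3
  eliminate (3,0): mult=-1, new row 3: (0, 4, -1, -2); set L[3][0]=-1
k=1: U[1][1]=-1
  eliminate (2,1): mult=1, new row 2: (0, 0, 3, 2); set L[2][1]=1
  eliminate (3,1): mult=-4, new row 3: (0, 0, -9, -10); set L[3][1]=-4
k=2: U[2][2]=3
  eliminate (3,2): mult=-3, new row 3: (0, 0, 0, -4); set L[3][2]=-3

U[1][1] = -1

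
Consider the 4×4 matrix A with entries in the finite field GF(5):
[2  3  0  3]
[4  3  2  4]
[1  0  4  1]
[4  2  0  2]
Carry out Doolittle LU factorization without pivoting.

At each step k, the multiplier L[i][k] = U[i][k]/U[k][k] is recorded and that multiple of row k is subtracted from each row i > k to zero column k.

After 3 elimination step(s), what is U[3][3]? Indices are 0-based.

U[3][3] = 3

k=0: U[0][0]=2
  eliminate (1,0): mult=2, new row 1: (0, 2, 2, 3); set L[1][0]=2
  eliminate (2,0): mult=3, new row 2: (0, 1, 4, 2); set L[2][0]=3
  eliminate (3,0): mult=2, new row 3: (0, 1, 0, 1); set L[3][0]=2
k=1: U[1][1]=2
  eliminate (2,1): mult=3, new row 2: (0, 0, 3, 3); set L[2][1]=3
  eliminate (3,1): mult=3, new row 3: (0, 0, 4, 2); set L[3][1]=3
k=2: U[2][2]=3
  eliminate (3,2): mult=3, new row 3: (0, 0, 0, 3); set L[3][2]=3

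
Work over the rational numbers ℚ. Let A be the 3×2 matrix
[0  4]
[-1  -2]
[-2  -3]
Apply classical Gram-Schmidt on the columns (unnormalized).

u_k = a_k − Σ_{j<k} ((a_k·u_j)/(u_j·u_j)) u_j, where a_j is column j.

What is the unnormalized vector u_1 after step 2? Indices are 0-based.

u_1 = (4, -2/5, 1/5)

Step 1: u_0 = a_0 = (0, -1, -2).
Step 2: u_1 = a_1 − (8/5)·u_0 = (4, -2/5, 1/5).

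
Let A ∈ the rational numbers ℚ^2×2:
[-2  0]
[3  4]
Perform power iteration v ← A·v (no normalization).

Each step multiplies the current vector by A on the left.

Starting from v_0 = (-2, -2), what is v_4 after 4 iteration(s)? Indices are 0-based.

v_4 = (-32, -752)

v_0 = (-2, -2).
v_1 = A·v_0 = (4, -14).
v_2 = A·v_1 = (-8, -44).
v_3 = A·v_2 = (16, -200).
v_4 = A·v_3 = (-32, -752).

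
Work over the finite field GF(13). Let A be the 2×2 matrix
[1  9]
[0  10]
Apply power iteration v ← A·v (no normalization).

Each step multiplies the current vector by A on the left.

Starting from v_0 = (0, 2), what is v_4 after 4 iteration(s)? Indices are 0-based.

v_0 = (0, 2).
v_1 = A·v_0 = (5, 7).
v_2 = A·v_1 = (3, 5).
v_3 = A·v_2 = (9, 11).
v_4 = A·v_3 = (4, 6).

v_4 = (4, 6)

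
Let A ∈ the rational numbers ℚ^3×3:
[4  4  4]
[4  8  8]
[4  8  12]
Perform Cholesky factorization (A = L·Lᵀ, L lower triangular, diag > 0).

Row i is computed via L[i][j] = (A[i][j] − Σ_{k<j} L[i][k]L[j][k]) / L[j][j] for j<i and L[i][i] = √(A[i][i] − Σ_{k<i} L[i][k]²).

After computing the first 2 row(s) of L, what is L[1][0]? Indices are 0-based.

L[1][0] = 2

Step 1: L[0][0] = √(4) = 2.
  L[1][0] = (4) / L[0][0] = 2.
Step 2: L[1][1] = √(4) = 2.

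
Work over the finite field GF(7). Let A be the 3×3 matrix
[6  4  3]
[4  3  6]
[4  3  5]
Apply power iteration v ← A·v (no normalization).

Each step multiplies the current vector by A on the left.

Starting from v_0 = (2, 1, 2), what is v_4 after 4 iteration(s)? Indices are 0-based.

v_0 = (2, 1, 2).
v_1 = A·v_0 = (1, 2, 0).
v_2 = A·v_1 = (0, 3, 3).
v_3 = A·v_2 = (0, 6, 3).
v_4 = A·v_3 = (5, 1, 5).

v_4 = (5, 1, 5)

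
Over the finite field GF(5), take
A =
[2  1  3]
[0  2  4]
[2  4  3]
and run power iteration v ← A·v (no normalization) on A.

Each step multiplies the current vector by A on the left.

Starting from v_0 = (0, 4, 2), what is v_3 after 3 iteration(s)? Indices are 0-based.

v_3 = (4, 0, 4)

v_0 = (0, 4, 2).
v_1 = A·v_0 = (0, 1, 2).
v_2 = A·v_1 = (2, 0, 0).
v_3 = A·v_2 = (4, 0, 4).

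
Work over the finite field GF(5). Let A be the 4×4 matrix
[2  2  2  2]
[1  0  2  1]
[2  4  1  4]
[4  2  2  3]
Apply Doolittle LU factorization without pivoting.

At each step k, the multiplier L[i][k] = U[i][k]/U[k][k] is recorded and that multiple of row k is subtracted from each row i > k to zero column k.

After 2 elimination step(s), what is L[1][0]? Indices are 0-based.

L[1][0] = 3

[col 0] pivot 2
  R1 -= 3*R0 → (0, 4, 1, 0)  (L[1][0] := 3)
  R2 -= 1*R0 → (0, 2, 4, 2)  (L[2][0] := 1)
  R3 -= 2*R0 → (0, 3, 3, 4)  (L[3][0] := 2)
[col 1] pivot 4
  R2 -= 3*R1 → (0, 0, 1, 2)  (L[2][1] := 3)
  R3 -= 2*R1 → (0, 0, 1, 4)  (L[3][1] := 2)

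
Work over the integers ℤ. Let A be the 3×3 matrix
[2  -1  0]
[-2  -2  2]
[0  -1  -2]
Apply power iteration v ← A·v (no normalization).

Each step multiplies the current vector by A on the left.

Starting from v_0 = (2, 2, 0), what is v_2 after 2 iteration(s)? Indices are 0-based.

v_2 = (12, 8, 12)

v_0 = (2, 2, 0).
v_1 = A·v_0 = (2, -8, -2).
v_2 = A·v_1 = (12, 8, 12).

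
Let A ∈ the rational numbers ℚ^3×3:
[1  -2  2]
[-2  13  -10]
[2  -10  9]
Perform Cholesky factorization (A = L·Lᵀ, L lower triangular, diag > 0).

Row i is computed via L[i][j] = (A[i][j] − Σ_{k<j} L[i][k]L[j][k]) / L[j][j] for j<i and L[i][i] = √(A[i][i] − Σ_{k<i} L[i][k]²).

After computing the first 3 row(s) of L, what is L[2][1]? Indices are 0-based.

L[2][1] = -2

Step 1: L[0][0] = √(1) = 1.
  L[1][0] = (-2) / L[0][0] = -2.
Step 2: L[1][1] = √(9) = 3.
  L[2][0] = (2) / L[0][0] = 2.
  L[2][1] = (-6) / L[1][1] = -2.
Step 3: L[2][2] = √(1) = 1.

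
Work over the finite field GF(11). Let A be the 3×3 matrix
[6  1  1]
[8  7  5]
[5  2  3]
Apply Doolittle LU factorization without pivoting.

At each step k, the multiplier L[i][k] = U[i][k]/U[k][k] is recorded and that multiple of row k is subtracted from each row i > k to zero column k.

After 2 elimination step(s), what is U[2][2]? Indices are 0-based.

Step 1: pivot at (0,0) is 6.
  row1 ← row1 − (5)·row0  ⇒  L[1][0]=5, U row1=(0, 2, 0)
  row2 ← row2 − (10)·row0  ⇒  L[2][0]=10, U row2=(0, 3, 4)
Step 2: pivot at (1,1) is 2.
  row2 ← row2 − (7)·row1  ⇒  L[2][1]=7, U row2=(0, 0, 4)

U[2][2] = 4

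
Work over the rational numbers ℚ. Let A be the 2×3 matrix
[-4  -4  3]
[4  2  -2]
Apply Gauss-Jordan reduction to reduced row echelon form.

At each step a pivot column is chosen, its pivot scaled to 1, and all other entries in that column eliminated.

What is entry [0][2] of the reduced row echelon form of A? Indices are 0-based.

step 1: normalize row 0 (÷-4) = (1, 1, -3/4)
  row 1: subtract 4×row0 = (0, -2, 1)
step 2: normalize row 1 (÷-2) = (0, 1, -1/2)
  row 0: subtract 1×row1 = (1, 0, -1/4)

M[0][2] = -1/4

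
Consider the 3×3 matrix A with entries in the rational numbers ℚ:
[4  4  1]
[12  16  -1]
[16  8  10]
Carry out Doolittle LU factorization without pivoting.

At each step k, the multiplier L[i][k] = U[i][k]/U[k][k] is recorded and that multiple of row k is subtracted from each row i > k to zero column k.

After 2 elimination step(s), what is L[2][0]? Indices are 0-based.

L[2][0] = 4

k=0: U[0][0]=4
  eliminate (1,0): mult=3, new row 1: (0, 4, -4); set L[1][0]=3
  eliminate (2,0): mult=4, new row 2: (0, -8, 6); set L[2][0]=4
k=1: U[1][1]=4
  eliminate (2,1): mult=-2, new row 2: (0, 0, -2); set L[2][1]=-2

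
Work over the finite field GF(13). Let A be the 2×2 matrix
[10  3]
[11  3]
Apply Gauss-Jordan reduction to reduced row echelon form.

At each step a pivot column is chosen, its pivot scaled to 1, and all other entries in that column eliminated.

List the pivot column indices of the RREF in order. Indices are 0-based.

pivot columns: 0, 1

[1] R0 /= 10  ⇒  (1, 12)
     R1 -= 11·R0  ⇒  (0, 1)
[2] R1 /= 1  ⇒  (0, 1)
     R0 -= 12·R1  ⇒  (1, 0)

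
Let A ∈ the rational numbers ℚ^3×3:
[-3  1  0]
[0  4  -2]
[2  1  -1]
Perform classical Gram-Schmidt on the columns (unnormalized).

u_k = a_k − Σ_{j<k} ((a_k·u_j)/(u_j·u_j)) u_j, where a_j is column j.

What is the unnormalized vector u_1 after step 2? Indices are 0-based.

Step 1: u_0 = a_0 = (-3, 0, 2).
Step 2: u_1 = a_1 − (-1/13)·u_0 = (10/13, 4, 15/13).

u_1 = (10/13, 4, 15/13)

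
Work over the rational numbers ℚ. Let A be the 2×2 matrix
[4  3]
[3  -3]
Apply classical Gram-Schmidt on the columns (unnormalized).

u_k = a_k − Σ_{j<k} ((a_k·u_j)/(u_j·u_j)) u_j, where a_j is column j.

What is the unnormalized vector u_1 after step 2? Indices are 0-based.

u_1 = (63/25, -84/25)

Step 1: u_0 = a_0 = (4, 3).
Step 2: u_1 = a_1 − (3/25)·u_0 = (63/25, -84/25).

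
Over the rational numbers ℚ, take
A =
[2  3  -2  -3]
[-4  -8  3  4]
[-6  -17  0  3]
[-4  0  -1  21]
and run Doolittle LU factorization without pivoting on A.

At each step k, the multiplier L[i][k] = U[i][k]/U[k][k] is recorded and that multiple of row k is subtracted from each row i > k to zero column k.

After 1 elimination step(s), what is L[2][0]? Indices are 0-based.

L[2][0] = -3

[col 0] pivot 2
  R1 -= -2*R0 → (0, -2, -1, -2)  (L[1][0] := -2)
  R2 -= -3*R0 → (0, -8, -6, -6)  (L[2][0] := -3)
  R3 -= -2*R0 → (0, 6, -5, 15)  (L[3][0] := -2)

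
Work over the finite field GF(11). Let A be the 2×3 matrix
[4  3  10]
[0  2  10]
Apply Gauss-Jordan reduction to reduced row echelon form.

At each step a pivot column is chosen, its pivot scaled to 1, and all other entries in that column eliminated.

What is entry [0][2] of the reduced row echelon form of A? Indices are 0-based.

pivot(0,0)=4: scale R0 → (1, 9, 8)
pivot(1,1)=2: scale R1 → (0, 1, 5)
  clear (0,1): R0 −= (9)R1 → (1, 0, 7)

M[0][2] = 7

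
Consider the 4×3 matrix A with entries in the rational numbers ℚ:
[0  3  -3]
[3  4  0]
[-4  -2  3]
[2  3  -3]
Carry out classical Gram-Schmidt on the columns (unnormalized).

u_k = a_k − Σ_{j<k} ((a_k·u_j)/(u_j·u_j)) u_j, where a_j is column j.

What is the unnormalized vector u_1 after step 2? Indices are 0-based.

Step 1: u_0 = a_0 = (0, 3, -4, 2).
Step 2: u_1 = a_1 − (26/29)·u_0 = (3, 38/29, 46/29, 35/29).

u_1 = (3, 38/29, 46/29, 35/29)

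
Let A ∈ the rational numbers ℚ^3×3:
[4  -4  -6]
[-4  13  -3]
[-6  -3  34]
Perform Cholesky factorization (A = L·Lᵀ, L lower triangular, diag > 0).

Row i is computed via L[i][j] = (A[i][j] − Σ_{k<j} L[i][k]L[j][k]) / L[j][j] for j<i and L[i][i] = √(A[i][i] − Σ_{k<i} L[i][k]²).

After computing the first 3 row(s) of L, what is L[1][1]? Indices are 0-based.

Step 1: L[0][0] = √(4) = 2.
  L[1][0] = (-4) / L[0][0] = -2.
Step 2: L[1][1] = √(9) = 3.
  L[2][0] = (-6) / L[0][0] = -3.
  L[2][1] = (-9) / L[1][1] = -3.
Step 3: L[2][2] = √(16) = 4.

L[1][1] = 3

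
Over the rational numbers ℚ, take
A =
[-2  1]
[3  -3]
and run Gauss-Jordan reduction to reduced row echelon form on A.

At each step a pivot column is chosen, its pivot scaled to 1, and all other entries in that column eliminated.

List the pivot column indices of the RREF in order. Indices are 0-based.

pivot(0,0)=-2: scale R0 → (1, -1/2)
  clear (1,0): R1 −= (3)R0 → (0, -3/2)
pivot(1,1)=-3/2: scale R1 → (0, 1)
  clear (0,1): R0 −= (-1/2)R1 → (1, 0)

pivot columns: 0, 1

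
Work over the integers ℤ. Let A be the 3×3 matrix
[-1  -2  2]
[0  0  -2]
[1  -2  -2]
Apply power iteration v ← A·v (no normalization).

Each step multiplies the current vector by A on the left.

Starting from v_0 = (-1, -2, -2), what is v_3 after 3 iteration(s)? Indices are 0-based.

v_3 = (-19, 42, 75)

v_0 = (-1, -2, -2).
v_1 = A·v_0 = (1, 4, 7).
v_2 = A·v_1 = (5, -14, -21).
v_3 = A·v_2 = (-19, 42, 75).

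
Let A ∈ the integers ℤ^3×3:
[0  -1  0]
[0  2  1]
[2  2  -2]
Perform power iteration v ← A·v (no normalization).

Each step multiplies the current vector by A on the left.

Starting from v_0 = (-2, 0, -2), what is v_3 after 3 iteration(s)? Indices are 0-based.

v_3 = (4, -12, 4)

v_0 = (-2, 0, -2).
v_1 = A·v_0 = (0, -2, 0).
v_2 = A·v_1 = (2, -4, -4).
v_3 = A·v_2 = (4, -12, 4).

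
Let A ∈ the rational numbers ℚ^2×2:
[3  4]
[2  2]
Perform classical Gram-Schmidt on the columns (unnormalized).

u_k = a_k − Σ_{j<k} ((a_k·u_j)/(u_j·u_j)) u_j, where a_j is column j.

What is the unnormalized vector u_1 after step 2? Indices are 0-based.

Step 1: u_0 = a_0 = (3, 2).
Step 2: u_1 = a_1 − (16/13)·u_0 = (4/13, -6/13).

u_1 = (4/13, -6/13)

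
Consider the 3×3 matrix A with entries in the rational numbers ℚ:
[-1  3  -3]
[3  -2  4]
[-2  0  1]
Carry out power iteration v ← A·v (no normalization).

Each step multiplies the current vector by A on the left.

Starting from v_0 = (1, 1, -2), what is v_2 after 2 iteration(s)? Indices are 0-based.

v_2 = (-17, 22, -20)

v_0 = (1, 1, -2).
v_1 = A·v_0 = (8, -7, -4).
v_2 = A·v_1 = (-17, 22, -20).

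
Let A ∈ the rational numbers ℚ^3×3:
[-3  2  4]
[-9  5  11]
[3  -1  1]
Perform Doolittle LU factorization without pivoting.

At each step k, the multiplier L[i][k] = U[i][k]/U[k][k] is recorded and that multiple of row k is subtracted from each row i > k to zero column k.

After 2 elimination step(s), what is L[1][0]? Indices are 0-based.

L[1][0] = 3

k=0: U[0][0]=-3
  eliminate (1,0): mult=3, new row 1: (0, -1, -1); set L[1][0]=3
  eliminate (2,0): mult=-1, new row 2: (0, 1, 5); set L[2][0]=-1
k=1: U[1][1]=-1
  eliminate (2,1): mult=-1, new row 2: (0, 0, 4); set L[2][1]=-1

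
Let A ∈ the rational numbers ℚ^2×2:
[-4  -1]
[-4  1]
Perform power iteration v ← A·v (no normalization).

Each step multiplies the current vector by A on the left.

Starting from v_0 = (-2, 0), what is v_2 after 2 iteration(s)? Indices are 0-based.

v_2 = (-40, -24)

v_0 = (-2, 0).
v_1 = A·v_0 = (8, 8).
v_2 = A·v_1 = (-40, -24).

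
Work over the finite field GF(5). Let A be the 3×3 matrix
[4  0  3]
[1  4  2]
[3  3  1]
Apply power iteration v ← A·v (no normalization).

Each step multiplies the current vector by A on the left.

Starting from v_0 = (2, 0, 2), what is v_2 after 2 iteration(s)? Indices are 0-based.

v_2 = (0, 4, 3)

v_0 = (2, 0, 2).
v_1 = A·v_0 = (4, 1, 3).
v_2 = A·v_1 = (0, 4, 3).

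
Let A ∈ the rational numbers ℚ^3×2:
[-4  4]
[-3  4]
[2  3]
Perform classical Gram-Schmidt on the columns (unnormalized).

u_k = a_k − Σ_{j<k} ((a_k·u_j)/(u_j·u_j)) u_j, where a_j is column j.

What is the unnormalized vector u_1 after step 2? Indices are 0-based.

Step 1: u_0 = a_0 = (-4, -3, 2).
Step 2: u_1 = a_1 − (-22/29)·u_0 = (28/29, 50/29, 131/29).

u_1 = (28/29, 50/29, 131/29)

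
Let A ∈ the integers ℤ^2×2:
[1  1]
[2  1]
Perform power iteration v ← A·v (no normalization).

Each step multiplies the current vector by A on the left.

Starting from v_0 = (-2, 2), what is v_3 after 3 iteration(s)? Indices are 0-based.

v_0 = (-2, 2).
v_1 = A·v_0 = (0, -2).
v_2 = A·v_1 = (-2, -2).
v_3 = A·v_2 = (-4, -6).

v_3 = (-4, -6)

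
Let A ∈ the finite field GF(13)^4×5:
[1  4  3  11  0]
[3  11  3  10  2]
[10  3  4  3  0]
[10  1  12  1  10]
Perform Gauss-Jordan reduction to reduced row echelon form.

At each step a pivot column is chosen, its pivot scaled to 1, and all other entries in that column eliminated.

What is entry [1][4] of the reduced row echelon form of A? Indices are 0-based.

pivot(0,0)=1: scale R0 → (1, 4, 3, 11, 0)
  clear (1,0): R1 −= (3)R0 → (0, 12, 7, 3, 2)
  clear (2,0): R2 −= (10)R0 → (0, 2, 0, 10, 0)
  clear (3,0): R3 −= (10)R0 → (0, 0, 8, 8, 10)
pivot(1,1)=12: scale R1 → (0, 1, 6, 10, 11)
  clear (0,1): R0 −= (4)R1 → (1, 0, 5, 10, 8)
  clear (2,1): R2 −= (2)R1 → (0, 0, 1, 3, 4)
pivot(2,2)=1: scale R2 → (0, 0, 1, 3, 4)
  clear (0,2): R0 −= (5)R2 → (1, 0, 0, 8, 1)
  clear (1,2): R1 −= (6)R2 → (0, 1, 0, 5, 0)
  clear (3,2): R3 −= (8)R2 → (0, 0, 0, 10, 4)
pivot(3,3)=10: scale R3 → (0, 0, 0, 1, 3)
  clear (0,3): R0 −= (8)R3 → (1, 0, 0, 0, 3)
  clear (1,3): R1 −= (5)R3 → (0, 1, 0, 0, 11)
  clear (2,3): R2 −= (3)R3 → (0, 0, 1, 0, 8)

M[1][4] = 11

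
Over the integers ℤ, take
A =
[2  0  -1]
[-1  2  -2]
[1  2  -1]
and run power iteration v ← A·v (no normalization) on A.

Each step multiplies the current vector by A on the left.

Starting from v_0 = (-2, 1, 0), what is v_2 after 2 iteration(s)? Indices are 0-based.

v_2 = (-8, 12, 4)

v_0 = (-2, 1, 0).
v_1 = A·v_0 = (-4, 4, 0).
v_2 = A·v_1 = (-8, 12, 4).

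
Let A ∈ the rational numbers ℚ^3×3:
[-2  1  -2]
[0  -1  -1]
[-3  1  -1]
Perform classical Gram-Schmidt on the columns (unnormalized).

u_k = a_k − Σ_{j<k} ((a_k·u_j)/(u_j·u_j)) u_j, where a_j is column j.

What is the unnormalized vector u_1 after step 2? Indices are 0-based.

Step 1: u_0 = a_0 = (-2, 0, -3).
Step 2: u_1 = a_1 − (-5/13)·u_0 = (3/13, -1, -2/13).

u_1 = (3/13, -1, -2/13)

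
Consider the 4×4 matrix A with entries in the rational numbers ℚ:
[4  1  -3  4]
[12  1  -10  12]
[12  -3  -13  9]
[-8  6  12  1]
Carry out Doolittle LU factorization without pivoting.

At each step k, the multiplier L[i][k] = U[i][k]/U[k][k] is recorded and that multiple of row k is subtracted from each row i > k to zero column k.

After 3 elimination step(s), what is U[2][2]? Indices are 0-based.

U[2][2] = -1

[col 0] pivot 4
  R1 -= 3*R0 → (0, -2, -1, 0)  (L[1][0] := 3)
  R2 -= 3*R0 → (0, -6, -4, -3)  (L[2][0] := 3)
  R3 -= -2*R0 → (0, 8, 6, 9)  (L[3][0] := -2)
[col 1] pivot -2
  R2 -= 3*R1 → (0, 0, -1, -3)  (L[2][1] := 3)
  R3 -= -4*R1 → (0, 0, 2, 9)  (L[3][1] := -4)
[col 2] pivot -1
  R3 -= -2*R2 → (0, 0, 0, 3)  (L[3][2] := -2)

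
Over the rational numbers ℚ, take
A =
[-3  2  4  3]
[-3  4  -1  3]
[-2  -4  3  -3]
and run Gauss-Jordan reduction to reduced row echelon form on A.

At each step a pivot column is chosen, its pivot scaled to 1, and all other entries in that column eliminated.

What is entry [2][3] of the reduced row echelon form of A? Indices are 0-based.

[1] R0 /= -3  ⇒  (1, -2/3, -4/3, -1)
     R1 -= -3·R0  ⇒  (0, 2, -5, 0)
     R2 -= -2·R0  ⇒  (0, -16/3, 1/3, -5)
[2] R1 /= 2  ⇒  (0, 1, -5/2, 0)
     R0 -= -2/3·R1  ⇒  (1, 0, -3, -1)
     R2 -= -16/3·R1  ⇒  (0, 0, -13, -5)
[3] R2 /= -13  ⇒  (0, 0, 1, 5/13)
     R0 -= -3·R2  ⇒  (1, 0, 0, 2/13)
     R1 -= -5/2·R2  ⇒  (0, 1, 0, 25/26)

M[2][3] = 5/13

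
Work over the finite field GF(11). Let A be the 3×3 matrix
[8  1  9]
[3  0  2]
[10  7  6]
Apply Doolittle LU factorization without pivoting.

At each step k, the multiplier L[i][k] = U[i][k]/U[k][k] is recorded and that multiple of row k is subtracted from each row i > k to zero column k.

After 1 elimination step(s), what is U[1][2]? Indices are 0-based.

Step 1: pivot at (0,0) is 8.
  row1 ← row1 − (10)·row0  ⇒  L[1][0]=10, U row1=(0, 1, 0)
  row2 ← row2 − (4)·row0  ⇒  L[2][0]=4, U row2=(0, 3, 3)

U[1][2] = 0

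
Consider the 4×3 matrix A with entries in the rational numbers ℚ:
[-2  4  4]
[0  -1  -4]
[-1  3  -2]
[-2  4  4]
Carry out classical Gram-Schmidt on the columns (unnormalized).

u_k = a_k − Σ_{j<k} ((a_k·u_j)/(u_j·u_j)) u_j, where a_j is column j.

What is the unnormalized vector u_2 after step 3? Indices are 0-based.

Step 1: u_0 = a_0 = (-2, 0, -1, -2).
Step 2: u_1 = a_1 − (-19/9)·u_0 = (-2/9, -1, 8/9, -2/9).
Step 3: u_2 = a_2 − (-14/9)·u_0 − (4/17)·u_1 = (16/17, -64/17, -64/17, 16/17).

u_2 = (16/17, -64/17, -64/17, 16/17)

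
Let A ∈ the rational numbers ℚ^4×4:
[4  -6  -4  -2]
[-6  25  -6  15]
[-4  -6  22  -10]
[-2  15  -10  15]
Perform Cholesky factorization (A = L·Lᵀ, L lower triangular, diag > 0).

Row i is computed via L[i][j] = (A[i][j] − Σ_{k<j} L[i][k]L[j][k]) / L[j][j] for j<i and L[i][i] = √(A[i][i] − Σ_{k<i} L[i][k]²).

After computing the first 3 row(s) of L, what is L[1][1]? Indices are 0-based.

Step 1: L[0][0] = √(4) = 2.
  L[1][0] = (-6) / L[0][0] = -3.
Step 2: L[1][1] = √(16) = 4.
  L[2][0] = (-4) / L[0][0] = -2.
  L[2][1] = (-12) / L[1][1] = -3.
Step 3: L[2][2] = √(9) = 3.

L[1][1] = 4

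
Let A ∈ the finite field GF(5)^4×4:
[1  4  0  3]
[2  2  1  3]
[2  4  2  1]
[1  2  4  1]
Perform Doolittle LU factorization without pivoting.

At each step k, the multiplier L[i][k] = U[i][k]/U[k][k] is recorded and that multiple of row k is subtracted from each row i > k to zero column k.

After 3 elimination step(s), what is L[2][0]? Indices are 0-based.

Step 1: pivot at (0,0) is 1.
  row1 ← row1 − (2)·row0  ⇒  L[1][0]=2, U row1=(0, 4, 1, 2)
  row2 ← row2 − (2)·row0  ⇒  L[2][0]=2, U row2=(0, 1, 2, 0)
  row3 ← row3 − (1)·row0  ⇒  L[3][0]=1, U row3=(0, 3, 4, 3)
Step 2: pivot at (1,1) is 4.
  row2 ← row2 − (4)·row1  ⇒  L[2][1]=4, U row2=(0, 0, 3, 2)
  row3 ← row3 − (2)·row1  ⇒  L[3][1]=2, U row3=(0, 0, 2, 4)
Step 3: pivot at (2,2) is 3.
  row3 ← row3 − (4)·row2  ⇒  L[3][2]=4, U row3=(0, 0, 0, 1)

L[2][0] = 2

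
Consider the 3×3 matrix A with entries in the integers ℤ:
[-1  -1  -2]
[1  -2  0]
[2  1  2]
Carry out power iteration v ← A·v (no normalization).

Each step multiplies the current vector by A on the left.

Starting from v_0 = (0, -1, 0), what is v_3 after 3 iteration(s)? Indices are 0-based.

v_0 = (0, -1, 0).
v_1 = A·v_0 = (1, 2, -1).
v_2 = A·v_1 = (-1, -3, 2).
v_3 = A·v_2 = (0, 5, -1).

v_3 = (0, 5, -1)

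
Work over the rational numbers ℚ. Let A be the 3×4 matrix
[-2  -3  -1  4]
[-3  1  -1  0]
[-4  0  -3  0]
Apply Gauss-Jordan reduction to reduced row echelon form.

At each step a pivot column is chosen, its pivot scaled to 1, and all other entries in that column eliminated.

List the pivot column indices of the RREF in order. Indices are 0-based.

pivot columns: 0, 1, 2

[1] R0 /= -2  ⇒  (1, 3/2, 1/2, -2)
     R1 -= -3·R0  ⇒  (0, 11/2, 1/2, -6)
     R2 -= -4·R0  ⇒  (0, 6, -1, -8)
[2] R1 /= 11/2  ⇒  (0, 1, 1/11, -12/11)
     R0 -= 3/2·R1  ⇒  (1, 0, 4/11, -4/11)
     R2 -= 6·R1  ⇒  (0, 0, -17/11, -16/11)
[3] R2 /= -17/11  ⇒  (0, 0, 1, 16/17)
     R0 -= 4/11·R2  ⇒  (1, 0, 0, -12/17)
     R1 -= 1/11·R2  ⇒  (0, 1, 0, -20/17)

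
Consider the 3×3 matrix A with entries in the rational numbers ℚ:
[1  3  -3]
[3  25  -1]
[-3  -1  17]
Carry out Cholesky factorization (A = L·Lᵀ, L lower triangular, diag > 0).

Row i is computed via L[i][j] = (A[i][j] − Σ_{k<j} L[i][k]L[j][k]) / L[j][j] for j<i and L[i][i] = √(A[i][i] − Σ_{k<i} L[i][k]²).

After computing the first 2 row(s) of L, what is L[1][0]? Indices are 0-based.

L[1][0] = 3

Step 1: L[0][0] = √(1) = 1.
  L[1][0] = (3) / L[0][0] = 3.
Step 2: L[1][1] = √(16) = 4.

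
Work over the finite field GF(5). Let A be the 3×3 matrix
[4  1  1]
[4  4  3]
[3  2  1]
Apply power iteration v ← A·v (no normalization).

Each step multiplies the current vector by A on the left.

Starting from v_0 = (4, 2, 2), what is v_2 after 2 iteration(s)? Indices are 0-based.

v_2 = (3, 4, 3)

v_0 = (4, 2, 2).
v_1 = A·v_0 = (0, 0, 3).
v_2 = A·v_1 = (3, 4, 3).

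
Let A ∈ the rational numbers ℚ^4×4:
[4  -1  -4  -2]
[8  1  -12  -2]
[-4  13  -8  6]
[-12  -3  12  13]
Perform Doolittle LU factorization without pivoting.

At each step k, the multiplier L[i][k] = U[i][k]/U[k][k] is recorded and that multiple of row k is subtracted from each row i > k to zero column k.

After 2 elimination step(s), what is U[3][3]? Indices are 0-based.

U[3][3] = 11

Step 1: pivot at (0,0) is 4.
  row1 ← row1 − (2)·row0  ⇒  L[1][0]=2, U row1=(0, 3, -4, 2)
  row2 ← row2 − (-1)·row0  ⇒  L[2][0]=-1, U row2=(0, 12, -12, 4)
  row3 ← row3 − (-3)·row0  ⇒  L[3][0]=-3, U row3=(0, -6, 0, 7)
Step 2: pivot at (1,1) is 3.
  row2 ← row2 − (4)·row1  ⇒  L[2][1]=4, U row2=(0, 0, 4, -4)
  row3 ← row3 − (-2)·row1  ⇒  L[3][1]=-2, U row3=(0, 0, -8, 11)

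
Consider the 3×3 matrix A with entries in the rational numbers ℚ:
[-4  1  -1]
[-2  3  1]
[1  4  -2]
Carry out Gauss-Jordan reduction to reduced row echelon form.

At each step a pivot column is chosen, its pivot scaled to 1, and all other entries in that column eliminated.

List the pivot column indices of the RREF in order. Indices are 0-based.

pivot columns: 0, 1, 2

step 1: normalize row 0 (÷-4) = (1, -1/4, 1/4)
  row 1: subtract -2×row0 = (0, 5/2, 3/2)
  row 2: subtract 1×row0 = (0, 17/4, -9/4)
step 2: normalize row 1 (÷5/2) = (0, 1, 3/5)
  row 0: subtract -1/4×row1 = (1, 0, 2/5)
  row 2: subtract 17/4×row1 = (0, 0, -24/5)
step 3: normalize row 2 (÷-24/5) = (0, 0, 1)
  row 0: subtract 2/5×row2 = (1, 0, 0)
  row 1: subtract 3/5×row2 = (0, 1, 0)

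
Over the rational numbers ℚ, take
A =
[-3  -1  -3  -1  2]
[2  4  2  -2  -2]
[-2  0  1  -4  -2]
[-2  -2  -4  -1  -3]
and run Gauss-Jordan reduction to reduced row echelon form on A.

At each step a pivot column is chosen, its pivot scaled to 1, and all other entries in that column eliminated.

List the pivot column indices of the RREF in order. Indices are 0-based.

pivot columns: 0, 1, 2, 3

pivot(0,0)=-3: scale R0 → (1, 1/3, 1, 1/3, -2/3)
  clear (1,0): R1 −= (2)R0 → (0, 10/3, 0, -8/3, -2/3)
  clear (2,0): R2 −= (-2)R0 → (0, 2/3, 3, -10/3, -10/3)
  clear (3,0): R3 −= (-2)R0 → (0, -4/3, -2, -1/3, -13/3)
pivot(1,1)=10/3: scale R1 → (0, 1, 0, -4/5, -1/5)
  clear (0,1): R0 −= (1/3)R1 → (1, 0, 1, 3/5, -3/5)
  clear (2,1): R2 −= (2/3)R1 → (0, 0, 3, -14/5, -16/5)
  clear (3,1): R3 −= (-4/3)R1 → (0, 0, -2, -7/5, -23/5)
pivot(2,2)=3: scale R2 → (0, 0, 1, -14/15, -16/15)
  clear (0,2): R0 −= (1)R2 → (1, 0, 0, 23/15, 7/15)
  clear (3,2): R3 −= (-2)R2 → (0, 0, 0, -49/15, -101/15)
pivot(3,3)=-49/15: scale R3 → (0, 0, 0, 1, 101/49)
  clear (0,3): R0 −= (23/15)R3 → (1, 0, 0, 0, -132/49)
  clear (1,3): R1 −= (-4/5)R3 → (0, 1, 0, 0, 71/49)
  clear (2,3): R2 −= (-14/15)R3 → (0, 0, 1, 0, 6/7)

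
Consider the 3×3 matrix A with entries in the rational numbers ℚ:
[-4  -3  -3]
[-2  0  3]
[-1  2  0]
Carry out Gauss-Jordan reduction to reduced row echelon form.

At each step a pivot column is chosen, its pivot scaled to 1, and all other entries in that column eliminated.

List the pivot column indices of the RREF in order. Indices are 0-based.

[1] R0 /= -4  ⇒  (1, 3/4, 3/4)
     R1 -= -2·R0  ⇒  (0, 3/2, 9/2)
     R2 -= -1·R0  ⇒  (0, 11/4, 3/4)
[2] R1 /= 3/2  ⇒  (0, 1, 3)
     R0 -= 3/4·R1  ⇒  (1, 0, -3/2)
     R2 -= 11/4·R1  ⇒  (0, 0, -15/2)
[3] R2 /= -15/2  ⇒  (0, 0, 1)
     R0 -= -3/2·R2  ⇒  (1, 0, 0)
     R1 -= 3·R2  ⇒  (0, 1, 0)

pivot columns: 0, 1, 2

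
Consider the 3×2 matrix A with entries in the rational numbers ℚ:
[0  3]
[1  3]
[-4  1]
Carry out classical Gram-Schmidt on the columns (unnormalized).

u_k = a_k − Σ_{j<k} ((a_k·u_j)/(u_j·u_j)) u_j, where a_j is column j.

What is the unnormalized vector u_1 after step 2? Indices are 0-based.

Step 1: u_0 = a_0 = (0, 1, -4).
Step 2: u_1 = a_1 − (-1/17)·u_0 = (3, 52/17, 13/17).

u_1 = (3, 52/17, 13/17)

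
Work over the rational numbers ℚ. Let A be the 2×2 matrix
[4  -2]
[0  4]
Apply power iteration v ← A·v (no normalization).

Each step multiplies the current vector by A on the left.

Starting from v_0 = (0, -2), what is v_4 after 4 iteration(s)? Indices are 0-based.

v_0 = (0, -2).
v_1 = A·v_0 = (4, -8).
v_2 = A·v_1 = (32, -32).
v_3 = A·v_2 = (192, -128).
v_4 = A·v_3 = (1024, -512).

v_4 = (1024, -512)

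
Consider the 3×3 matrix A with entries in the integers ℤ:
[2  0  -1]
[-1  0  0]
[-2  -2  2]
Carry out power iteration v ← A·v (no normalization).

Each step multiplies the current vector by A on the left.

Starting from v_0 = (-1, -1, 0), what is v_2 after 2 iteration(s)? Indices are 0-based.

v_0 = (-1, -1, 0).
v_1 = A·v_0 = (-2, 1, 4).
v_2 = A·v_1 = (-8, 2, 10).

v_2 = (-8, 2, 10)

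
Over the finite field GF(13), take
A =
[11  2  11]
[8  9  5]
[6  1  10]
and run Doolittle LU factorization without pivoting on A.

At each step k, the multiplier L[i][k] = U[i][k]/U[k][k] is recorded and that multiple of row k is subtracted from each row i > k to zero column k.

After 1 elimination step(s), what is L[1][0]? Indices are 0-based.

k=0: U[0][0]=11
  eliminate (1,0): mult=9, new row 1: (0, 4, 10); set L[1][0]=9
  eliminate (2,0): mult=10, new row 2: (0, 7, 4); set L[2][0]=10

L[1][0] = 9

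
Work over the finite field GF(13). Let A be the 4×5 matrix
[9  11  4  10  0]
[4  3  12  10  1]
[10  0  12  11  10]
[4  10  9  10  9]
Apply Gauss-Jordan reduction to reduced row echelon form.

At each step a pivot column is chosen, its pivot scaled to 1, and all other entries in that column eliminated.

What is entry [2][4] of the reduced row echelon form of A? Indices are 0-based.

M[2][4] = 0

pivot(0,0)=9: scale R0 → (1, 7, 12, 4, 0)
  clear (1,0): R1 −= (4)R0 → (0, 1, 3, 7, 1)
  clear (2,0): R2 −= (10)R0 → (0, 8, 9, 10, 10)
  clear (3,0): R3 −= (4)R0 → (0, 8, 0, 7, 9)
pivot(1,1)=1: scale R1 → (0, 1, 3, 7, 1)
  clear (0,1): R0 −= (7)R1 → (1, 0, 4, 7, 6)
  clear (2,1): R2 −= (8)R1 → (0, 0, 11, 6, 2)
  clear (3,1): R3 −= (8)R1 → (0, 0, 2, 3, 1)
pivot(2,2)=11: scale R2 → (0, 0, 1, 10, 12)
  clear (0,2): R0 −= (4)R2 → (1, 0, 0, 6, 10)
  clear (1,2): R1 −= (3)R2 → (0, 1, 0, 3, 4)
  clear (3,2): R3 −= (2)R2 → (0, 0, 0, 9, 3)
pivot(3,3)=9: scale R3 → (0, 0, 0, 1, 9)
  clear (0,3): R0 −= (6)R3 → (1, 0, 0, 0, 8)
  clear (1,3): R1 −= (3)R3 → (0, 1, 0, 0, 3)
  clear (2,3): R2 −= (10)R3 → (0, 0, 1, 0, 0)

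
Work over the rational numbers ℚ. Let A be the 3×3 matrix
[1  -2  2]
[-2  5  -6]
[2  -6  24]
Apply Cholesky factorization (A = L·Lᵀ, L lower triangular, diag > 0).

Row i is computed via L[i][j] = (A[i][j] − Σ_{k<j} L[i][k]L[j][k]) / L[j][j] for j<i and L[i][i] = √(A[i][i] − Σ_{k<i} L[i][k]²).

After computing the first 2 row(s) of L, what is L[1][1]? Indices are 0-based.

Step 1: L[0][0] = √(1) = 1.
  L[1][0] = (-2) / L[0][0] = -2.
Step 2: L[1][1] = √(1) = 1.

L[1][1] = 1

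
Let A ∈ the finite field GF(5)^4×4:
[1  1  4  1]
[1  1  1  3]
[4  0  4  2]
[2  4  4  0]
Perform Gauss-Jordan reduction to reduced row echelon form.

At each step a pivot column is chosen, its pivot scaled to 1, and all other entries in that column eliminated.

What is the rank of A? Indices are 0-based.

pivot(0,0)=1: scale R0 → (1, 1, 4, 1)
  clear (1,0): R1 −= (1)R0 → (0, 0, 2, 2)
  clear (2,0): R2 −= (4)R0 → (0, 1, 3, 3)
  clear (3,0): R3 −= (2)R0 → (0, 2, 1, 3)
pivot(1,1): swap R1↔R2
pivot(1,1)=1: scale R1 → (0, 1, 3, 3)
  clear (0,1): R0 −= (1)R1 → (1, 0, 1, 3)
  clear (3,1): R3 −= (2)R1 → (0, 0, 0, 2)
pivot(2,2)=2: scale R2 → (0, 0, 1, 1)
  clear (0,2): R0 −= (1)R2 → (1, 0, 0, 2)
  clear (1,2): R1 −= (3)R2 → (0, 1, 0, 0)
pivot(3,3)=2: scale R3 → (0, 0, 0, 1)
  clear (0,3): R0 −= (2)R3 → (1, 0, 0, 0)
  clear (2,3): R2 −= (1)R3 → (0, 0, 1, 0)

rank = 4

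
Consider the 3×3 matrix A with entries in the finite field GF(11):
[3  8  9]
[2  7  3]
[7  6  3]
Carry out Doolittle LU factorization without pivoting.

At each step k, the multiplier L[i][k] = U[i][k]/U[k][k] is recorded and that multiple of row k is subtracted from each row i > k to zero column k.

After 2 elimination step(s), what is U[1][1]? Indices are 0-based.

k=0: U[0][0]=3
  eliminate (1,0): mult=8, new row 1: (0, 9, 8); set L[1][0]=8
  eliminate (2,0): mult=6, new row 2: (0, 2, 4); set L[2][0]=6
k=1: U[1][1]=9
  eliminate (2,1): mult=10, new row 2: (0, 0, 1); set L[2][1]=10

U[1][1] = 9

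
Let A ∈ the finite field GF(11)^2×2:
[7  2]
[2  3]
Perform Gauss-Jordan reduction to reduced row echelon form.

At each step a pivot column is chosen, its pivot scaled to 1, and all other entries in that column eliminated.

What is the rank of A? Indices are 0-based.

[1] R0 /= 7  ⇒  (1, 5)
     R1 -= 2·R0  ⇒  (0, 4)
[2] R1 /= 4  ⇒  (0, 1)
     R0 -= 5·R1  ⇒  (1, 0)

rank = 2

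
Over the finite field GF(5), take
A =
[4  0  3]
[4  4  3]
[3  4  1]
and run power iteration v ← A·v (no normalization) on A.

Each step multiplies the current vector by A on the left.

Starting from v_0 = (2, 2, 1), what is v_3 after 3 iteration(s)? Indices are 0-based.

v_3 = (3, 3, 1)

v_0 = (2, 2, 1).
v_1 = A·v_0 = (1, 4, 0).
v_2 = A·v_1 = (4, 0, 4).
v_3 = A·v_2 = (3, 3, 1).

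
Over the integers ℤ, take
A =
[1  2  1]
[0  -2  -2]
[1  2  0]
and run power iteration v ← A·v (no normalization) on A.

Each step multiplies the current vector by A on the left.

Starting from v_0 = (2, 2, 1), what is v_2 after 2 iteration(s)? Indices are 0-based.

v_0 = (2, 2, 1).
v_1 = A·v_0 = (7, -6, 6).
v_2 = A·v_1 = (1, 0, -5).

v_2 = (1, 0, -5)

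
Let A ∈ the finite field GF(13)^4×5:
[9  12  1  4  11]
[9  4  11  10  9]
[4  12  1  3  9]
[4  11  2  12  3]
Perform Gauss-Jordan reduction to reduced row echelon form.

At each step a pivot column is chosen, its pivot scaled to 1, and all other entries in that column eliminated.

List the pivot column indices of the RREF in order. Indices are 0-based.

pivot columns: 0, 1, 2, 3

step 1: normalize row 0 (÷9) = (1, 10, 3, 12, 7)
  row 1: subtract 9×row0 = (0, 5, 10, 6, 11)
  row 2: subtract 4×row0 = (0, 11, 2, 7, 7)
  row 3: subtract 4×row0 = (0, 10, 3, 3, 1)
step 2: normalize row 1 (÷5) = (0, 1, 2, 9, 10)
  row 0: subtract 10×row1 = (1, 0, 9, 0, 11)
  row 2: subtract 11×row1 = (0, 0, 6, 12, 1)
  row 3: subtract 10×row1 = (0, 0, 9, 4, 5)
step 3: normalize row 2 (÷6) = (0, 0, 1, 2, 11)
  row 0: subtract 9×row2 = (1, 0, 0, 8, 3)
  row 1: subtract 2×row2 = (0, 1, 0, 5, 1)
  row 3: subtract 9×row2 = (0, 0, 0, 12, 10)
step 4: normalize row 3 (÷12) = (0, 0, 0, 1, 3)
  row 0: subtract 8×row3 = (1, 0, 0, 0, 5)
  row 1: subtract 5×row3 = (0, 1, 0, 0, 12)
  row 2: subtract 2×row3 = (0, 0, 1, 0, 5)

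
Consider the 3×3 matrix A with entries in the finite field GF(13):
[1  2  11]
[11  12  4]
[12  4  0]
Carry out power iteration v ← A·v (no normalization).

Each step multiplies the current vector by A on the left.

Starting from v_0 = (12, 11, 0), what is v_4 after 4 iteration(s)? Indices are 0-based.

v_0 = (12, 11, 0).
v_1 = A·v_0 = (8, 4, 6).
v_2 = A·v_1 = (4, 4, 8).
v_3 = A·v_2 = (9, 7, 12).
v_4 = A·v_3 = (12, 10, 6).

v_4 = (12, 10, 6)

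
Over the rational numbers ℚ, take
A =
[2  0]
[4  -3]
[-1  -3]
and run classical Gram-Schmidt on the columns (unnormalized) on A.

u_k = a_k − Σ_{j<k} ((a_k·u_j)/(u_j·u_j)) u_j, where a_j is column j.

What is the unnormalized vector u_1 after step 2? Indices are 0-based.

Step 1: u_0 = a_0 = (2, 4, -1).
Step 2: u_1 = a_1 − (-3/7)·u_0 = (6/7, -9/7, -24/7).

u_1 = (6/7, -9/7, -24/7)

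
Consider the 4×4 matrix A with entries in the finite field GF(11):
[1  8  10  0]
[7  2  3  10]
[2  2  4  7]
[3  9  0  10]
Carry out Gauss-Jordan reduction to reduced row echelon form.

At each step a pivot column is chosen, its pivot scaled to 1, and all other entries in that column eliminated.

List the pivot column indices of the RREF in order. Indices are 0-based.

pivot(0,0)=1: scale R0 → (1, 8, 10, 0)
  clear (1,0): R1 −= (7)R0 → (0, 1, 10, 10)
  clear (2,0): R2 −= (2)R0 → (0, 8, 6, 7)
  clear (3,0): R3 −= (3)R0 → (0, 7, 3, 10)
pivot(1,1)=1: scale R1 → (0, 1, 10, 10)
  clear (0,1): R0 −= (8)R1 → (1, 0, 7, 8)
  clear (2,1): R2 −= (8)R1 → (0, 0, 3, 4)
  clear (3,1): R3 −= (7)R1 → (0, 0, 10, 6)
pivot(2,2)=3: scale R2 → (0, 0, 1, 5)
  clear (0,2): R0 −= (7)R2 → (1, 0, 0, 6)
  clear (1,2): R1 −= (10)R2 → (0, 1, 0, 4)
  clear (3,2): R3 −= (10)R2 → (0, 0, 0, 0)
col 3: no nonzero at/below row 3; advance.

pivot columns: 0, 1, 2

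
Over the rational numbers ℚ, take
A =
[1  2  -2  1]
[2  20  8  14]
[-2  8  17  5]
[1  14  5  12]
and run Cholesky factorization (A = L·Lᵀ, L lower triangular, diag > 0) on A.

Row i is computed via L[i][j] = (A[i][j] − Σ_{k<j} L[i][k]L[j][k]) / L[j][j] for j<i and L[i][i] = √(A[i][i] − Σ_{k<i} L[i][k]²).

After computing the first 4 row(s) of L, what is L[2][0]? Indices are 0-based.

Step 1: L[0][0] = √(1) = 1.
  L[1][0] = (2) / L[0][0] = 2.
Step 2: L[1][1] = √(16) = 4.
  L[2][0] = (-2) / L[0][0] = -2.
  L[2][1] = (12) / L[1][1] = 3.
Step 3: L[2][2] = √(4) = 2.
  L[3][0] = (1) / L[0][0] = 1.
  L[3][1] = (12) / L[1][1] = 3.
  L[3][2] = (-2) / L[2][2] = -1.
Step 4: L[3][3] = √(1) = 1.

L[2][0] = -2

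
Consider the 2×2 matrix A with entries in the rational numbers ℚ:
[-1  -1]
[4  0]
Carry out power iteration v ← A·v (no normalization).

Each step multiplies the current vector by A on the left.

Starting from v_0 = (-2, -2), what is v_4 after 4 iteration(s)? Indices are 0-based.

v_4 = (4, -80)

v_0 = (-2, -2).
v_1 = A·v_0 = (4, -8).
v_2 = A·v_1 = (4, 16).
v_3 = A·v_2 = (-20, 16).
v_4 = A·v_3 = (4, -80).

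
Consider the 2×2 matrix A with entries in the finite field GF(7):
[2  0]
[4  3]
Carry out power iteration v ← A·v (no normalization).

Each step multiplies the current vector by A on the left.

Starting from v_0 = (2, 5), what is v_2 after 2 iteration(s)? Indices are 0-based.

v_2 = (1, 1)

v_0 = (2, 5).
v_1 = A·v_0 = (4, 2).
v_2 = A·v_1 = (1, 1).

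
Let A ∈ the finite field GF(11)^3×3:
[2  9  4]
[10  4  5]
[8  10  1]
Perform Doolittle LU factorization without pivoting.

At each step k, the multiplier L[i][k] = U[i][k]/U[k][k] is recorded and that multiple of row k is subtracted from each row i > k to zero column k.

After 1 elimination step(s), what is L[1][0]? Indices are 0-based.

k=0: U[0][0]=2
  eliminate (1,0): mult=5, new row 1: (0, 3, 7); set L[1][0]=5
  eliminate (2,0): mult=4, new row 2: (0, 7, 7); set L[2][0]=4

L[1][0] = 5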